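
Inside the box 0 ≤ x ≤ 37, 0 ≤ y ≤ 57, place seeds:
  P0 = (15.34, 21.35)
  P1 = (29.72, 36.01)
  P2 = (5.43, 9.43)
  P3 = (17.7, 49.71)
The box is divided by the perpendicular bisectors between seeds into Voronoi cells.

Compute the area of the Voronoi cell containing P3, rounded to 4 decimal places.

1. box [0,37]×[0,57]: [(0, 0) (37, 0) (37, 57) (0, 57)]
2. ⊥bis P3·P0 via (16.52,35.53): [(0, 36.9047) (37, 33.8257) (37, 57) (0, 57)]  |A|=800.4864
3. ⊥bis P3·P1 via (23.71,42.86): [(0, 36.9047) (15.4564, 35.6185) (37, 54.5203) (37, 57) (0, 57)]  |A|=577.5688
4. ⊥bis P3·P2 via (11.565,29.57): [(0, 36.9047) (15.4564, 35.6185) (37, 54.5203) (37, 57) (0, 57)]  |A|=577.5688
5. canonical 5-gon: [(0, 36.9047) (15.4564, 35.6185) (37, 54.5203) (37, 57) (0, 57)]
6. shoelace: 577.5688

Area of P3's cell: 577.5688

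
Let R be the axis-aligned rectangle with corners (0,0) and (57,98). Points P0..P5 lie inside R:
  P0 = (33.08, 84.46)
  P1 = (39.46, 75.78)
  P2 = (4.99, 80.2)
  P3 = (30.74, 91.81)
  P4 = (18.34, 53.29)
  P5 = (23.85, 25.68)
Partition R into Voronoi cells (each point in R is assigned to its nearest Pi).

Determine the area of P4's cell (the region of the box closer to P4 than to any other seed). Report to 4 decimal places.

Area of P4's cell: 1067.3757

1. box [0,57]×[0,98]: [(0, 0) (57, 0) (57, 98) (0, 98)]
2. ⊥bis P4·P0 via (25.71,68.875): [(0, 81.033) (0, 0) (57, 0) (57, 54.0783)]  |A|=3850.6712
3. ⊥bis P4·P1 via (28.9,64.535): [(22.8264, 70.2386) (0, 81.033) (0, 0) (57, 0) (57, 38.1467)]  |A|=3578.4525
4. ⊥bis P4·P2 via (11.665,66.745): [(22.8264, 70.2386) (20.7175, 71.2359) (0, 60.958) (0, 0) (57, 0) (57, 38.1467)]  |A|=3370.5008
5. ⊥bis P4·P3 via (24.54,72.55): [(22.8264, 70.2386) (20.7175, 71.2359) (0, 60.958) (0, 0) (57, 0) (57, 38.1467)]  |A|=3370.5008
6. ⊥bis P4·P5 via (21.095,39.485): [(49.5318, 45.16) (22.8264, 70.2386) (20.7175, 71.2359) (0, 60.958) (0, 35.2752)]  |A|=1067.3757
7. canonical 5-gon: [(49.5318, 45.16) (22.8264, 70.2386) (20.7175, 71.2359) (0, 60.958) (0, 35.2752)]
8. shoelace: 1067.3757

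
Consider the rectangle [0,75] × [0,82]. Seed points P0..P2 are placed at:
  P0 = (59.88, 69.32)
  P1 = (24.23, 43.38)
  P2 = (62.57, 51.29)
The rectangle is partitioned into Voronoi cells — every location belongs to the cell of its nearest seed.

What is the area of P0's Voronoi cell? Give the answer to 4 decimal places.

Area of P0's cell: 966.9692

1. box [0,75]×[0,82]: [(0, 0) (75, 0) (75, 82) (0, 82)]
2. ⊥bis P0·P1 via (42.055,56.35): [(75, 11.0729) (75, 82) (23.3913, 82)]  |A|=1830.2291
3. ⊥bis P0·P2 via (61.225,60.305): [(41.3363, 57.3377) (75, 62.3602) (75, 82) (23.3913, 82)]  |A|=966.9692
4. canonical 4-gon: [(41.3363, 57.3377) (75, 62.3602) (75, 82) (23.3913, 82)]
5. shoelace: 966.9692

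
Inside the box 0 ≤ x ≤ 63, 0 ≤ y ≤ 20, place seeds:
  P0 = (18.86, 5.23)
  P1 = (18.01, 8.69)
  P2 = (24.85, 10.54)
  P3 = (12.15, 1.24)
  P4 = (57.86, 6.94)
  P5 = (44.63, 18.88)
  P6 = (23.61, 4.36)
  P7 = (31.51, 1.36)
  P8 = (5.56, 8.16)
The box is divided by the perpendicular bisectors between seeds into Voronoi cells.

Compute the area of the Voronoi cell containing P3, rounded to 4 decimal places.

1. box [0,63]×[0,20]: [(0, 0) (63, 0) (63, 20) (0, 20)]
2. ⊥bis P3·P0 via (15.505,3.235): [(0, 0) (17.4286, 0) (5.5359, 20) (0, 20)]  |A|=229.6459
3. ⊥bis P3·P1 via (15.08,4.965): [(0, 16.8266) (0, 0) (17.4286, 0) (13.9458, 5.8572)]  |A|=168.371
4. ⊥bis P3·P2 via (18.5,5.89): [(0, 16.8266) (0, 0) (17.4286, 0) (13.9458, 5.8572)]  |A|=168.371
5. ⊥bis P3·P4 via (35.005,4.09): [(0, 16.8266) (0, 0) (17.4286, 0) (13.9458, 5.8572)]  |A|=168.371
6. ⊥bis P3·P5 via (28.39,10.06): [(0, 16.8266) (0, 0) (17.4286, 0) (13.9458, 5.8572)]  |A|=168.371
7. ⊥bis P3·P6 via (17.88,2.8): [(0, 16.8266) (0, 0) (17.4286, 0) (13.9458, 5.8572)]  |A|=168.371
8. ⊥bis P3·P7 via (21.83,1.3): [(0, 16.8266) (0, 0) (17.4286, 0) (13.9458, 5.8572)]  |A|=168.371
9. ⊥bis P3·P8 via (8.855,4.7): [(11.8232, 7.5267) (3.9196, 0) (17.4286, 0) (13.9458, 5.8572)]  |A|=54.1477
10. canonical 4-gon: [(11.8232, 7.5267) (3.9196, 0) (17.4286, 0) (13.9458, 5.8572)]
11. shoelace: 54.1477

Area of P3's cell: 54.1477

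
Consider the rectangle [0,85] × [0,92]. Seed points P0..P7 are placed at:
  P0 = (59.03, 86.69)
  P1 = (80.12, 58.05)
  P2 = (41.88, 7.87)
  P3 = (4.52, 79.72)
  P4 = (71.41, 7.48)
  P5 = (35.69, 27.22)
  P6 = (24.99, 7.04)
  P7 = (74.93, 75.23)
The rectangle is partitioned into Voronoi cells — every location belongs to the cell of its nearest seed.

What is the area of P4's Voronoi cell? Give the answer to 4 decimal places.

Area of P4's cell: 908.6518

1. box [0,85]×[0,92]: [(0, 0) (85, 0) (85, 92) (0, 92)]
2. ⊥bis P4·P0 via (65.22,47.085): [(0, 36.8915) (0, 0) (85, 0) (85, 50.1765)]  |A|=3700.3912
3. ⊥bis P4·P1 via (75.765,32.765): [(27.1602, 41.1365) (0, 36.8915) (0, 0) (85, 0) (85, 31.1744)]  |A|=3150.8532
4. ⊥bis P4·P2 via (56.645,7.675): [(57.019, 35.9937) (56.5436, 0) (85, 0) (85, 31.1744)]  |A|=948.2709
5. ⊥bis P4·P3 via (37.965,43.6): [(57.019, 35.9937) (56.5436, 0) (85, 0) (85, 31.1744)]  |A|=948.2709
6. ⊥bis P4·P5 via (53.55,17.35): [(63.2592, 34.919) (56.8517, 23.3245) (56.5436, 0) (85, 0) (85, 31.1744)]  |A|=908.6518
7. ⊥bis P4·P6 via (48.2,7.26): [(63.2592, 34.919) (56.8517, 23.3245) (56.5436, 0) (85, 0) (85, 31.1744)]  |A|=908.6518
8. ⊥bis P4·P7 via (73.17,41.355): [(63.2592, 34.919) (56.8517, 23.3245) (56.5436, 0) (85, 0) (85, 31.1744)]  |A|=908.6518
9. canonical 5-gon: [(63.2592, 34.919) (56.8517, 23.3245) (56.5436, 0) (85, 0) (85, 31.1744)]
10. shoelace: 908.6518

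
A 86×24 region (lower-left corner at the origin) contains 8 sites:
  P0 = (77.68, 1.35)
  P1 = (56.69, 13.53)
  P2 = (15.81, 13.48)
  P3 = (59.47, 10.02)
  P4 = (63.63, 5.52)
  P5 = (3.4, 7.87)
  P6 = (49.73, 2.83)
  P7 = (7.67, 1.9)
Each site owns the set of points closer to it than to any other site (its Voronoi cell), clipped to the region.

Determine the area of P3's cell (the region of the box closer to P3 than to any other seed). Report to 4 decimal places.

1. box [0,86]×[0,24]: [(0, 0) (86, 0) (86, 24) (0, 24)]
2. ⊥bis P3·P0 via (68.575,5.685): [(0, 0) (65.8683, 0) (77.295, 24) (0, 24)]  |A|=1717.9595
3. ⊥bis P3·P1 via (58.08,11.775): [(43.213, 0) (65.8683, 0) (77.295, 24) (73.5152, 24)]  |A|=317.2216
4. ⊥bis P3·P2 via (37.64,11.75): [(43.213, 0) (65.8683, 0) (77.295, 24) (73.5152, 24)]  |A|=317.2216
5. ⊥bis P3·P4 via (61.55,7.77): [(43.213, 0) (53.145, 0) (75.8709, 21.0088) (77.295, 24) (73.5152, 24)]  |A|=183.5701
6. ⊥bis P3·P5 via (31.435,8.945): [(43.213, 0) (53.145, 0) (75.8709, 21.0088) (77.295, 24) (73.5152, 24)]  |A|=183.5701
7. ⊥bis P3·P6 via (54.6,6.425): [(53.3917, 8.0618) (56.8289, 3.4056) (75.8709, 21.0088) (77.295, 24) (73.5152, 24)]  |A|=129.1061
8. ⊥bis P3·P7 via (33.57,5.96): [(53.3917, 8.0618) (56.8289, 3.4056) (75.8709, 21.0088) (77.295, 24) (73.5152, 24)]  |A|=129.1061
9. canonical 5-gon: [(53.3917, 8.0618) (56.8289, 3.4056) (75.8709, 21.0088) (77.295, 24) (73.5152, 24)]
10. shoelace: 129.1061

Area of P3's cell: 129.1061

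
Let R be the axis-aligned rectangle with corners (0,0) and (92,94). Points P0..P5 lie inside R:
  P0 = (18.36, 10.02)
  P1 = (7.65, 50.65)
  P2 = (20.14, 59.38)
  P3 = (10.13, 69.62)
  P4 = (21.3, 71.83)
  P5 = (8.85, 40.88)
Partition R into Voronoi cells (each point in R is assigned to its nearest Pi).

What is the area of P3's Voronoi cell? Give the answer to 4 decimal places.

Area of P3's cell: 463.8265

1. box [0,92]×[0,94]: [(0, 0) (92, 0) (92, 94) (0, 94)]
2. ⊥bis P3·P0 via (14.245,39.82): [(0, 37.8529) (92, 50.557) (92, 94) (0, 94)]  |A|=4581.1436
3. ⊥bis P3·P1 via (8.89,60.135): [(0, 61.2972) (87.2118, 49.8958) (92, 50.557) (92, 94) (0, 94)]  |A|=3558.8356
4. ⊥bis P3·P2 via (15.135,64.5): [(0, 61.2972) (10.4598, 59.9298) (45.3128, 94) (0, 94)]  |A|=942.9407
5. ⊥bis P3·P4 via (15.715,70.725): [(0, 61.2972) (10.4598, 59.9298) (16.653, 65.9839) (11.11, 94) (0, 94)]  |A|=463.8265
6. ⊥bis P3·P5 via (9.49,55.25): [(0, 61.2972) (10.4598, 59.9298) (16.653, 65.9839) (11.11, 94) (0, 94)]  |A|=463.8265
7. canonical 5-gon: [(0, 61.2972) (10.4598, 59.9298) (16.653, 65.9839) (11.11, 94) (0, 94)]
8. shoelace: 463.8265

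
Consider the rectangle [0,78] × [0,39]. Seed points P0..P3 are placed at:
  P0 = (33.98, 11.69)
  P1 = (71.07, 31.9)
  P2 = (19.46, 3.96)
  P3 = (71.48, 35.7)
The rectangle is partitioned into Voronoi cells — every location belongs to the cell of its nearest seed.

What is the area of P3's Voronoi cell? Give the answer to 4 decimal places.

Area of P3's cell: 139.8813

1. box [0,78]×[0,39]: [(0, 0) (78, 0) (78, 39) (0, 39)]
2. ⊥bis P3·P0 via (52.73,23.695): [(67.9011, 0) (78, 0) (78, 39) (42.9307, 39)]  |A|=880.7792
3. ⊥bis P3·P1 via (71.275,33.8): [(44.4038, 36.6993) (78, 33.0744) (78, 39) (42.9307, 39)]  |A|=139.8813
4. ⊥bis P3·P2 via (45.47,19.83): [(44.4038, 36.6993) (78, 33.0744) (78, 39) (42.9307, 39)]  |A|=139.8813
5. canonical 4-gon: [(44.4038, 36.6993) (78, 33.0744) (78, 39) (42.9307, 39)]
6. shoelace: 139.8813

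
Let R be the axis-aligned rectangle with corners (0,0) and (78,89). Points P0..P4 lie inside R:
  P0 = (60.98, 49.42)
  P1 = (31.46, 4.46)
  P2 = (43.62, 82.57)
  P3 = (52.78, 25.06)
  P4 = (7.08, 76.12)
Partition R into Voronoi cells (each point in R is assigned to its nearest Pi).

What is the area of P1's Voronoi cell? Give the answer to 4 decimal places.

Area of P1's cell: 1424.6362

1. box [0,78]×[0,89]: [(0, 0) (78, 0) (78, 89) (0, 89)]
2. ⊥bis P1·P0 via (46.22,26.94): [(0, 57.2873) (0, 0) (78, 0) (78, 6.0738)]  |A|=2471.0816
3. ⊥bis P1·P2 via (37.54,43.515): [(15.8276, 46.8951) (0, 49.3591) (0, 0) (78, 0) (78, 6.0738)]  |A|=2408.3398
4. ⊥bis P1·P3 via (42.12,14.76): [(10.2278, 47.7669) (0, 49.3591) (0, 0) (56.3815, 0)]  |A|=1599.0029
5. ⊥bis P1·P4 via (19.27,40.29): [(17.9019, 39.8246) (0, 33.734) (0, 0) (56.3815, 0)]  |A|=1424.6362
6. canonical 4-gon: [(17.9019, 39.8246) (0, 33.734) (0, 0) (56.3815, 0)]
7. shoelace: 1424.6362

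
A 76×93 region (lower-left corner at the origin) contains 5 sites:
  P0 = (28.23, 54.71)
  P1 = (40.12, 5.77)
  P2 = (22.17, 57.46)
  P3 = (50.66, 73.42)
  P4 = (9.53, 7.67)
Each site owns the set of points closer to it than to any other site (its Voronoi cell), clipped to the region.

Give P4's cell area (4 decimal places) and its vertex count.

1. box [0,76]×[0,93]: [(0, 0) (76, 0) (76, 93) (0, 93)]
2. ⊥bis P4·P0 via (18.88,31.19): [(0, 38.6954) (0, 0) (76, 0) (76, 8.4829)]  |A|=1792.7754
3. ⊥bis P4·P1 via (24.825,6.72): [(26.165, 28.294) (0, 38.6954) (0, 0) (24.4076, 0)]  |A|=851.5271
4. ⊥bis P4·P2 via (15.85,32.565): [(26.165, 28.294) (14.6634, 32.8662) (0, 36.5888) (0, 0) (24.4076, 0)]  |A|=836.0817
5. ⊥bis P4·P3 via (30.095,40.545): [(26.165, 28.294) (14.6634, 32.8662) (0, 36.5888) (0, 0) (24.4076, 0)]  |A|=836.0817
6. canonical 5-gon: [(26.165, 28.294) (14.6634, 32.8662) (0, 36.5888) (0, 0) (24.4076, 0)]
7. shoelace: 836.0817

Area of P4's cell: 836.0817 (5 vertices)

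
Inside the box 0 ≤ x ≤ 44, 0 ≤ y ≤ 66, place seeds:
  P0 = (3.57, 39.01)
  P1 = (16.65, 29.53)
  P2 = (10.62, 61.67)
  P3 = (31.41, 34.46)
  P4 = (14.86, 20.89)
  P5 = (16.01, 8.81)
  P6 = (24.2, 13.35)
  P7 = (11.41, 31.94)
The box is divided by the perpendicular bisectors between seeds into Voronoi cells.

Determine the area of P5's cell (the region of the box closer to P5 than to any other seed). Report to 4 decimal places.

1. box [0,44]×[0,66]: [(0, 0) (44, 0) (44, 66) (0, 66)]
2. ⊥bis P5·P0 via (9.79,23.91): [(0, 19.8773) (0, 0) (44, 0) (44, 38.0018)]  |A|=1273.3402
3. ⊥bis P5·P1 via (16.33,19.17): [(0, 19.6744) (0, 0) (44, 0) (44, 18.3153)]  |A|=835.7741
4. ⊥bis P5·P2 via (13.315,35.24): [(0, 19.6744) (0, 0) (44, 0) (44, 18.3153)]  |A|=835.7741
5. ⊥bis P5·P3 via (23.71,21.635): [(28.4386, 18.796) (0, 19.6744) (0, 0) (44, 0) (44, 9.4531)]  |A|=766.8197
6. ⊥bis P5·P4 via (15.435,14.85): [(32.3318, 16.4586) (0, 13.3806) (0, 0) (44, 0) (44, 9.4531)]  |A|=633.548
7. ⊥bis P5·P6 via (20.105,11.08): [(17.8858, 15.0833) (0, 13.3806) (0, 0) (26.247, 0)]  |A|=317.6077
8. ⊥bis P5·P7 via (13.71,20.375): [(17.8858, 15.0833) (0, 13.3806) (0, 0) (26.247, 0)]  |A|=317.6077
9. canonical 4-gon: [(17.8858, 15.0833) (0, 13.3806) (0, 0) (26.247, 0)]
10. shoelace: 317.6077

Area of P5's cell: 317.6077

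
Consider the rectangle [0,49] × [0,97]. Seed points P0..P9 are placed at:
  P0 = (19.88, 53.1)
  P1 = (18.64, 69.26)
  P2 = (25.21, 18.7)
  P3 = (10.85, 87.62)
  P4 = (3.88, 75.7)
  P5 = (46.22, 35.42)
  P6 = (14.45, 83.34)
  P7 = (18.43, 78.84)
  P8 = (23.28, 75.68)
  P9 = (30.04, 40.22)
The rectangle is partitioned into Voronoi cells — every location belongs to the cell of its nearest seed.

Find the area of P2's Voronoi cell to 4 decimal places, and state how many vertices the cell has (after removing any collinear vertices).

Area of P2's cell: 1364.9493 (6 vertices)

1. box [0,49]×[0,97]: [(0, 0) (49, 0) (49, 97) (0, 97)]
2. ⊥bis P2·P0 via (22.545,35.9): [(0, 32.4068) (0, 0) (49, 0) (49, 39.999)]  |A|=1773.9427
3. ⊥bis P2·P1 via (21.925,43.98): [(0, 32.4068) (0, 0) (49, 0) (49, 39.999)]  |A|=1773.9427
4. ⊥bis P2·P3 via (18.03,53.16): [(0, 32.4068) (0, 0) (49, 0) (49, 39.999)]  |A|=1773.9427
5. ⊥bis P2·P4 via (14.545,47.2): [(0, 32.4068) (0, 0) (49, 0) (49, 39.999)]  |A|=1773.9427
6. ⊥bis P2·P5 via (35.715,27.06): [(28.0066, 36.7462) (0, 32.4068) (0, 0) (49, 0) (49, 10.3663)]  |A|=1462.8976
7. ⊥bis P2·P6 via (19.83,51.02): [(28.0066, 36.7462) (0, 32.4068) (0, 0) (49, 0) (49, 10.3663)]  |A|=1462.8976
8. ⊥bis P2·P7 via (21.82,48.77): [(28.0066, 36.7462) (0, 32.4068) (0, 0) (49, 0) (49, 10.3663)]  |A|=1462.8976
9. ⊥bis P2·P8 via (24.245,47.19): [(28.0066, 36.7462) (0, 32.4068) (0, 0) (49, 0) (49, 10.3663)]  |A|=1462.8976
10. ⊥bis P2·P9 via (27.625,29.46): [(35.1489, 27.7713) (8.5754, 33.7355) (0, 32.4068) (0, 0) (49, 0) (49, 10.3663)]  |A|=1364.9493
11. canonical 6-gon: [(35.1489, 27.7713) (8.5754, 33.7355) (0, 32.4068) (0, 0) (49, 0) (49, 10.3663)]
12. shoelace: 1364.9493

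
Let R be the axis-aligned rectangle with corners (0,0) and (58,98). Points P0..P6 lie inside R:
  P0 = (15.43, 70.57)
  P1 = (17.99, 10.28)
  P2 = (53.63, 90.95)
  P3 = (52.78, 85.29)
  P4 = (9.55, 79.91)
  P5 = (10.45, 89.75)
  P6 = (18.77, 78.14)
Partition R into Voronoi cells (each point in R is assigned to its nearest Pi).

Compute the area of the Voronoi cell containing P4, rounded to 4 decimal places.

1. box [0,58]×[0,98]: [(0, 0) (58, 0) (58, 98) (0, 98)]
2. ⊥bis P4·P0 via (12.49,75.24): [(0, 67.3769) (48.6428, 98) (0, 98)]  |A|=744.7961
3. ⊥bis P4·P1 via (13.77,45.095): [(0, 67.3769) (48.6428, 98) (0, 98)]  |A|=744.7961
4. ⊥bis P4·P2 via (31.59,85.43): [(0, 67.3769) (31.1931, 87.0146) (28.4418, 98) (0, 98)]  |A|=633.8378
5. ⊥bis P4·P3 via (31.165,82.6): [(0, 67.3769) (30.6576, 86.6774) (30.0452, 91.5981) (28.4418, 98) (0, 98)]  |A|=632.4168
6. ⊥bis P4·P5 via (10,84.83): [(0, 85.7446) (0, 67.3769) (25.4749, 83.4146)]  |A|=233.9574
7. ⊥bis P4·P6 via (14.16,79.025): [(15.1834, 84.3559) (0, 85.7446) (0, 67.3769) (13.5631, 75.9155)]  |A|=189.763
8. canonical 4-gon: [(15.1834, 84.3559) (0, 85.7446) (0, 67.3769) (13.5631, 75.9155)]
9. shoelace: 189.763

Area of P4's cell: 189.7630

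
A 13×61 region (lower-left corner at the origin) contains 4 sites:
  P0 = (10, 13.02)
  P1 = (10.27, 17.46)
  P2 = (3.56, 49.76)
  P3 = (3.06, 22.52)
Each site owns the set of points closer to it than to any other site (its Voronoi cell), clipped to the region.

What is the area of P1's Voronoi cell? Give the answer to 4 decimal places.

1. box [0,13]×[0,61]: [(0, 0) (13, 0) (13, 61) (0, 61)]
2. ⊥bis P1·P0 via (10.135,15.24): [(0, 15.8563) (13, 15.0658) (13, 61) (0, 61)]  |A|=592.0064
3. ⊥bis P1·P2 via (6.915,33.61): [(0, 32.1735) (0, 15.8563) (13, 15.0658) (13, 34.8741)]  |A|=234.8156
4. ⊥bis P1·P3 via (6.665,19.99): [(3.6099, 15.6368) (13, 15.0658) (13, 29.0167)]  |A|=65.5005
5. canonical 3-gon: [(3.6099, 15.6368) (13, 15.0658) (13, 29.0167)]
6. shoelace: 65.5005

Area of P1's cell: 65.5005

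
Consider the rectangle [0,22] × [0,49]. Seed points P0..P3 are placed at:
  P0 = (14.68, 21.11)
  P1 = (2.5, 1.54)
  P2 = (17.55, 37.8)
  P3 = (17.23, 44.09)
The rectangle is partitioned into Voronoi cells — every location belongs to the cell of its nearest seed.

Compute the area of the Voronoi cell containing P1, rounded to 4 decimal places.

Area of P1's cell: 216.1513

1. box [0,22]×[0,49]: [(0, 0) (22, 0) (22, 49) (0, 49)]
2. ⊥bis P1·P0 via (8.59,11.325): [(0, 16.6713) (0, 0) (22, 0) (22, 2.9789)]  |A|=216.1513
3. ⊥bis P1·P2 via (10.025,19.67): [(0, 16.6713) (0, 0) (22, 0) (22, 2.9789)]  |A|=216.1513
4. ⊥bis P1·P3 via (9.865,22.815): [(0, 16.6713) (0, 0) (22, 0) (22, 2.9789)]  |A|=216.1513
5. canonical 4-gon: [(0, 16.6713) (0, 0) (22, 0) (22, 2.9789)]
6. shoelace: 216.1513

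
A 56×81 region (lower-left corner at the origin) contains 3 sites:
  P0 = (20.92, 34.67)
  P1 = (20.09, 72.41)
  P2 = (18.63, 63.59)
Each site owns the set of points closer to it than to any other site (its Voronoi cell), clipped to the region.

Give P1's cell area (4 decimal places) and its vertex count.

1. box [0,56]×[0,81]: [(0, 0) (56, 0) (56, 81) (0, 81)]
2. ⊥bis P1·P0 via (20.505,53.54): [(0, 53.089) (56, 54.3206) (56, 81) (0, 81)]  |A|=1528.5293
3. ⊥bis P1·P2 via (19.36,68): [(0, 71.2047) (56, 61.9349) (56, 81) (0, 81)]  |A|=808.0914
4. canonical 4-gon: [(0, 71.2047) (56, 61.9349) (56, 81) (0, 81)]
5. shoelace: 808.0914

Area of P1's cell: 808.0914 (4 vertices)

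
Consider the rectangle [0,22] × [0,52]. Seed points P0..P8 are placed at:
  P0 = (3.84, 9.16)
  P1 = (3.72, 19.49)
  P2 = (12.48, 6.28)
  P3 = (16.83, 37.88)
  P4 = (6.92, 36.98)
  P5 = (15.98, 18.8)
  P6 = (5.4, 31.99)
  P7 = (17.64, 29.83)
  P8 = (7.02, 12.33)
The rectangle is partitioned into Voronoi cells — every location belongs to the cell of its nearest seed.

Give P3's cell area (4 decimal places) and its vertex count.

1. box [0,22]×[0,52]: [(0, 0) (22, 0) (22, 52) (0, 52)]
2. ⊥bis P3·P0 via (10.335,23.52): [(0, 28.1945) (22, 18.2439) (22, 52) (0, 52)]  |A|=633.1771
3. ⊥bis P3·P1 via (10.275,28.685): [(0, 36.0099) (22, 20.3264) (22, 52) (0, 52)]  |A|=524.3006
4. ⊥bis P3·P2 via (14.655,22.08): [(0, 36.0099) (20.7092, 21.2466) (22, 21.0689) (22, 52) (0, 52)]  |A|=523.8213
5. ⊥bis P3·P4 via (11.875,37.43): [(12.8349, 26.8601) (20.7092, 21.2466) (22, 21.0689) (22, 52) (10.5518, 52)]  |A|=288.5698
6. ⊥bis P3·P5 via (16.405,28.34): [(12.6855, 28.5057) (22, 28.0907) (22, 52) (10.5518, 52)]  |A|=245.8354
7. ⊥bis P3·P6 via (11.115,34.935): [(12.3127, 32.6108) (14.469, 28.4262) (22, 28.0907) (22, 52) (10.5518, 52)]  |A|=242.1894
8. ⊥bis P3·P7 via (17.235,33.855): [(12.2453, 33.3529) (22, 34.3345) (22, 52) (10.5518, 52)]  |A|=192.8991
9. ⊥bis P3·P8 via (11.925,25.105): [(12.2453, 33.3529) (22, 34.3345) (22, 52) (10.5518, 52)]  |A|=192.8991
10. canonical 4-gon: [(12.2453, 33.3529) (22, 34.3345) (22, 52) (10.5518, 52)]
11. shoelace: 192.8991

Area of P3's cell: 192.8991 (4 vertices)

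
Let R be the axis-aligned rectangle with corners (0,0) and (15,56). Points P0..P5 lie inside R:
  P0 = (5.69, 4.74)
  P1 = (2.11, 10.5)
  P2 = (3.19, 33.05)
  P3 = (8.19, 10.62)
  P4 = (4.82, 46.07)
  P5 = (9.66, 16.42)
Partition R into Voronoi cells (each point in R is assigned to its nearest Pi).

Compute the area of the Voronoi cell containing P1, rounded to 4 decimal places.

Area of P1's cell: 55.9537

1. box [0,15]×[0,56]: [(0, 0) (15, 0) (15, 56) (0, 56)]
2. ⊥bis P1·P0 via (3.9,7.62): [(0, 5.196) (15, 14.519) (15, 56) (0, 56)]  |A|=692.1375
3. ⊥bis P1·P2 via (2.65,21.775): [(0, 21.9019) (0, 5.196) (15, 14.519) (15, 21.1835)]  |A|=175.2782
4. ⊥bis P1·P3 via (5.15,10.56): [(4.9308, 21.6658) (0, 21.9019) (0, 5.196) (5.1922, 8.4231)]  |A|=75.9875
5. ⊥bis P1·P4 via (3.465,28.285): [(4.9308, 21.6658) (0, 21.9019) (0, 5.196) (5.1922, 8.4231)]  |A|=75.9875
6. ⊥bis P1·P5 via (5.885,13.46): [(5.0723, 14.4965) (0, 20.9654) (0, 5.196) (5.1922, 8.4231)]  |A|=55.9537
7. canonical 4-gon: [(5.0723, 14.4965) (0, 20.9654) (0, 5.196) (5.1922, 8.4231)]
8. shoelace: 55.9537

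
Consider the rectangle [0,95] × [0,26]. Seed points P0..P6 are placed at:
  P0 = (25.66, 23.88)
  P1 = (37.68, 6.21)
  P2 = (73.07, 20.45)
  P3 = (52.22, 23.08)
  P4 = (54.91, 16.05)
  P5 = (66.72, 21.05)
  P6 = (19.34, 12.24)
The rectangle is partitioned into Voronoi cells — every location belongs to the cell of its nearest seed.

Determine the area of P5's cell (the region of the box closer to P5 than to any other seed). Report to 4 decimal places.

1. box [0,95]×[0,26]: [(0, 0) (95, 0) (95, 26) (0, 26)]
2. ⊥bis P5·P0 via (46.19,22.465): [(44.6416, 0) (95, 0) (95, 26) (46.4336, 26)]  |A|=1286.0214
3. ⊥bis P5·P1 via (52.2,13.63): [(46.3677, 25.0431) (59.1652, 0) (95, 0) (95, 26) (46.4336, 26)]  |A|=1104.164
4. ⊥bis P5·P2 via (69.895,20.75): [(46.3677, 25.0431) (59.1652, 0) (67.9344, 0) (70.3911, 26) (46.4336, 26)]  |A|=432.3946
5. ⊥bis P5·P3 via (59.47,22.065): [(56.9797, 4.2768) (59.1652, 0) (67.9344, 0) (70.3911, 26) (60.0209, 26)]  |A|=279.0533
6. ⊥bis P5·P4 via (60.815,18.55): [(59.4344, 21.8109) (68.0683, 1.4177) (70.3911, 26) (60.0209, 26)]  |A|=151.5256
7. ⊥bis P5·P6 via (43.03,16.645): [(59.4344, 21.8109) (68.0683, 1.4177) (70.3911, 26) (60.0209, 26)]  |A|=151.5256
8. canonical 4-gon: [(59.4344, 21.8109) (68.0683, 1.4177) (70.3911, 26) (60.0209, 26)]
9. shoelace: 151.5256

Area of P5's cell: 151.5256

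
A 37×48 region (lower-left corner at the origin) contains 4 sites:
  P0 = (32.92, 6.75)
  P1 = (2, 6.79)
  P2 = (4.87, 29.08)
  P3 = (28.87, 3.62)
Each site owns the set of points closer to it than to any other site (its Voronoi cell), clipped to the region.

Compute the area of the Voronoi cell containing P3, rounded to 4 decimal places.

Area of P3's cell: 217.1933

1. box [0,37]×[0,48]: [(0, 0) (37, 0) (37, 48) (0, 48)]
2. ⊥bis P3·P0 via (30.895,5.185): [(0, 45.161) (0, 0) (34.9022, 0)]  |A|=788.1078
3. ⊥bis P3·P1 via (15.435,5.205): [(17.4804, 22.5425) (14.8209, 0) (34.9022, 0)]  |A|=226.3411
4. ⊥bis P3·P2 via (16.87,16.35): [(19.9919, 19.2929) (16.7348, 16.2226) (14.8209, 0) (34.9022, 0)]  |A|=217.1933
5. canonical 4-gon: [(19.9919, 19.2929) (16.7348, 16.2226) (14.8209, 0) (34.9022, 0)]
6. shoelace: 217.1933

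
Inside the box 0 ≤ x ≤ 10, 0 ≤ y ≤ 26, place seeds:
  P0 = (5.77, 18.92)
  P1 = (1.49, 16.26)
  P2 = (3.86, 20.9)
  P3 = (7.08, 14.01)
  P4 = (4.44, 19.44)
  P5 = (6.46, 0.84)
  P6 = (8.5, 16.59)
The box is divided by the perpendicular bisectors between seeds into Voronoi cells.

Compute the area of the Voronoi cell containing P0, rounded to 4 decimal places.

1. box [0,10]×[0,26]: [(0, 0) (10, 0) (10, 26) (0, 26)]
2. ⊥bis P0·P1 via (3.63,17.59): [(0, 23.4308) (10, 7.3405) (10, 26) (0, 26)]  |A|=106.1436
3. ⊥bis P0·P2 via (4.815,19.91): [(3.1727, 18.3258) (10, 7.3405) (10, 24.9117)]  |A|=59.9817
4. ⊥bis P0·P3 via (6.425,16.465): [(3.1727, 18.3258) (4.6273, 15.9854) (10, 17.4188) (10, 24.9117)]  |A|=32.9077
5. ⊥bis P0·P4 via (5.105,19.18): [(5.7388, 20.8012) (4.1538, 16.7472) (4.6273, 15.9854) (10, 17.4188) (10, 24.9117)]  |A|=29.6679
6. ⊥bis P0·P5 via (6.115,9.88): [(5.7388, 20.8012) (4.1538, 16.7472) (4.6273, 15.9854) (10, 17.4188) (10, 24.9117)]  |A|=29.6679
7. ⊥bis P0·P6 via (7.135,17.755): [(5.7388, 20.8012) (4.1538, 16.7472) (4.6273, 15.9854) (5.9187, 16.3299) (10, 21.1118) (10, 24.9117)]  |A|=22.1318
8. canonical 6-gon: [(5.7388, 20.8012) (4.1538, 16.7472) (4.6273, 15.9854) (5.9187, 16.3299) (10, 21.1118) (10, 24.9117)]
9. shoelace: 22.1318

Area of P0's cell: 22.1318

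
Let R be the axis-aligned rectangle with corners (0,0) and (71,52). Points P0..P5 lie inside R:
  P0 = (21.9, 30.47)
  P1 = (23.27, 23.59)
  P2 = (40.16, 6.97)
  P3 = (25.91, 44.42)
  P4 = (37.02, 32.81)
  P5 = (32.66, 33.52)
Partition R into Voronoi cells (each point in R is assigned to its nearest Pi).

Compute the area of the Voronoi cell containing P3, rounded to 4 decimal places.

1. box [0,71]×[0,52]: [(0, 0) (71, 0) (71, 52) (0, 52)]
2. ⊥bis P3·P0 via (23.905,37.445): [(0, 44.3166) (71, 23.9073) (71, 52) (0, 52)]  |A|=1270.0511
3. ⊥bis P3·P1 via (24.59,34.005): [(0, 44.3166) (44.7692, 31.4475) (71, 28.123) (71, 52) (0, 52)]  |A|=1214.7606
4. ⊥bis P3·P2 via (33.035,25.695): [(0, 44.3166) (44.7692, 31.4475) (47.3075, 31.1258) (71, 40.141) (71, 52) (0, 52)]  |A|=1072.3924
5. ⊥bis P3·P4 via (31.465,38.615): [(0, 44.3166) (28.7784, 36.0441) (45.4524, 52) (0, 52)]  |A|=473.1744
6. ⊥bis P3·P5 via (29.285,38.97): [(0, 44.3166) (25.8975, 36.8722) (36.5143, 43.4469) (45.4524, 52) (0, 52)]  |A|=459.3078
7. canonical 5-gon: [(0, 44.3166) (25.8975, 36.8722) (36.5143, 43.4469) (45.4524, 52) (0, 52)]
8. shoelace: 459.3078

Area of P3's cell: 459.3078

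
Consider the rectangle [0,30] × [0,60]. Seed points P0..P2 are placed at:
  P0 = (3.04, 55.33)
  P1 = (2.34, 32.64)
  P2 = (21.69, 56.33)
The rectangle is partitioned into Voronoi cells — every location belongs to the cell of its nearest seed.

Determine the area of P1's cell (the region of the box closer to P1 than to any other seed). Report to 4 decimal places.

1. box [0,30]×[0,60]: [(0, 0) (30, 0) (30, 60) (0, 60)]
2. ⊥bis P1·P0 via (2.69,43.985): [(0, 44.068) (0, 0) (30, 0) (30, 43.1425)]  |A|=1308.1569
3. ⊥bis P1·P2 via (12.015,44.485): [(13.0172, 43.6664) (0, 44.068) (0, 0) (30, 0) (30, 29.7948)]  |A|=1194.8169
4. canonical 5-gon: [(13.0172, 43.6664) (0, 44.068) (0, 0) (30, 0) (30, 29.7948)]
5. shoelace: 1194.8169

Area of P1's cell: 1194.8169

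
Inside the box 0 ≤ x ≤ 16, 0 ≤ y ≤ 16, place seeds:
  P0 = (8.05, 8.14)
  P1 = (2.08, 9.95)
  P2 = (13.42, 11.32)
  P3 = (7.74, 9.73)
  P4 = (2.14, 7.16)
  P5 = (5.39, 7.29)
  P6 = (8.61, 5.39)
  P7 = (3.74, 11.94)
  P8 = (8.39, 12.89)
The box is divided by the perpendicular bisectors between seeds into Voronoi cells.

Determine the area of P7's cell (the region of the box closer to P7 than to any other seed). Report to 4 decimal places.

1. box [0,16]×[0,16]: [(0, 0) (16, 0) (16, 16) (0, 16)]
2. ⊥bis P7·P0 via (5.895,10.04): [(0, 3.3538) (11.1498, 16) (0, 16)]  |A|=70.5009
3. ⊥bis P7·P1 via (2.91,10.945): [(0, 13.3724) (5.0898, 9.1267) (11.1498, 16) (0, 16)]  |A|=45.0047
4. ⊥bis P7·P2 via (8.58,11.63): [(0, 13.3724) (5.0898, 9.1267) (8.6805, 13.1994) (8.8599, 16) (0, 16)]  |A|=41.7981
5. ⊥bis P7·P3 via (5.74,10.835): [(0, 13.3724) (4.8888, 9.2944) (8.5937, 16) (0, 16)]  |A|=35.2358
6. ⊥bis P7·P4 via (2.94,9.55): [(0, 13.3724) (4.8888, 9.2944) (8.5937, 16) (0, 16)]  |A|=35.2358
7. ⊥bis P7·P5 via (4.565,9.615): [(0, 13.3724) (4.5225, 9.5999) (5.1881, 9.8361) (8.5937, 16) (0, 16)]  |A|=35.0909
8. ⊥bis P7·P6 via (6.175,8.665): [(0, 13.3724) (4.5225, 9.5999) (5.1881, 9.8361) (8.5937, 16) (0, 16)]  |A|=35.0909
9. ⊥bis P7·P8 via (6.065,12.415): [(0, 13.3724) (4.5225, 9.5999) (5.1881, 9.8361) (6.2129, 11.691) (5.3326, 16) (0, 16)]  |A|=28.0648
10. canonical 6-gon: [(0, 13.3724) (4.5225, 9.5999) (5.1881, 9.8361) (6.2129, 11.691) (5.3326, 16) (0, 16)]
11. shoelace: 28.0648

Area of P7's cell: 28.0648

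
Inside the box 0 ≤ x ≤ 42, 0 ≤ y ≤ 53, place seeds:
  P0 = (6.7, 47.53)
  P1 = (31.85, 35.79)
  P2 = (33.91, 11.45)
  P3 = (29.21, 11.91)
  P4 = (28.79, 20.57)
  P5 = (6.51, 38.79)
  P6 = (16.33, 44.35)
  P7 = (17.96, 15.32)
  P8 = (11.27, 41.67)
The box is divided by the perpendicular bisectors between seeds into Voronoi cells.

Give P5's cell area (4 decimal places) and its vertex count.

Area of P5's cell: 226.0432 (4 vertices)

1. box [0,42]×[0,53]: [(0, 0) (42, 0) (42, 53) (0, 53)]
2. ⊥bis P5·P0 via (6.605,43.16): [(0, 43.3036) (0, 0) (42, 0) (42, 42.3905)]  |A|=1799.5767
3. ⊥bis P5·P1 via (19.18,37.29): [(19.8409, 42.8723) (0, 43.3036) (0, 0) (14.7652, 0)]  |A|=746.1004
4. ⊥bis P5·P2 via (20.21,25.12): [(17.4066, 22.3104) (19.8409, 42.8723) (0, 43.3036) (0, 4.8656)]  |A|=539.0439
5. ⊥bis P5·P3 via (17.86,25.35): [(17.756, 25.2622) (19.8409, 42.8723) (0, 43.3036) (0, 10.2673)]  |A|=468.4456
6. ⊥bis P5·P4 via (17.65,29.68): [(5.7365, 15.1117) (18.3855, 30.5794) (19.8409, 42.8723) (0, 43.3036) (0, 10.2673)]  |A|=439.685
7. ⊥bis P5·P6 via (11.42,41.57): [(5.7365, 15.1117) (17.9466, 30.0427) (10.5685, 43.0738) (0, 43.3036) (0, 10.2673)]  |A|=377.7071
8. ⊥bis P5·P7 via (12.235,27.055): [(17.6728, 29.7079) (17.9466, 30.0427) (10.5685, 43.0738) (0, 43.3036) (0, 21.0861)]  |A|=269.1557
9. ⊥bis P5·P8 via (8.89,40.23): [(15.8071, 28.7977) (7.1241, 43.1487) (0, 43.3036) (0, 21.0861)]  |A|=226.0432
10. canonical 4-gon: [(15.8071, 28.7977) (7.1241, 43.1487) (0, 43.3036) (0, 21.0861)]
11. shoelace: 226.0432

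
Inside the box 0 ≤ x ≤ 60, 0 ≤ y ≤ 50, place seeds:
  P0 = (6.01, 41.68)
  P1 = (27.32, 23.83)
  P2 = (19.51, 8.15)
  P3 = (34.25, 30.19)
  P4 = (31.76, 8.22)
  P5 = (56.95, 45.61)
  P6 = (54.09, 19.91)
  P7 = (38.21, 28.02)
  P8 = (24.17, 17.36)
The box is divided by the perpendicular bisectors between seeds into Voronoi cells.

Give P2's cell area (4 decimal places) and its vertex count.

Area of P2's cell: 435.2447 (5 vertices)

1. box [0,60]×[0,50]: [(0, 0) (60, 0) (60, 50) (0, 50)]
2. ⊥bis P2·P0 via (12.76,24.915): [(0, 19.7775) (0, 0) (60, 0) (60, 43.935)]  |A|=1911.3748
3. ⊥bis P2·P1 via (23.415,15.99): [(8.7433, 23.2978) (0, 19.7775) (0, 0) (55.5178, 0)]  |A|=733.1816
4. ⊥bis P2·P3 via (26.88,19.17): [(8.7433, 23.2978) (0, 19.7775) (0, 0) (55.5178, 0)]  |A|=733.1816
5. ⊥bis P2·P4 via (25.635,8.185): [(25.5966, 14.9034) (8.7433, 23.2978) (0, 19.7775) (0, 0) (25.6818, 0)]  |A|=510.8526
6. ⊥bis P2·P5 via (38.23,26.88): [(25.5966, 14.9034) (8.7433, 23.2978) (0, 19.7775) (0, 0) (25.6818, 0)]  |A|=510.8526
7. ⊥bis P2·P6 via (36.8,14.03): [(25.5966, 14.9034) (8.7433, 23.2978) (0, 19.7775) (0, 0) (25.6818, 0)]  |A|=510.8526
8. ⊥bis P2·P7 via (28.86,18.085): [(25.5966, 14.9034) (8.7433, 23.2978) (0, 19.7775) (0, 0) (25.6818, 0)]  |A|=510.8526
9. ⊥bis P2·P8 via (21.84,12.755): [(25.6198, 10.8425) (4.4331, 21.5624) (0, 19.7775) (0, 0) (25.6818, 0)]  |A|=435.2447
10. canonical 5-gon: [(25.6198, 10.8425) (4.4331, 21.5624) (0, 19.7775) (0, 0) (25.6818, 0)]
11. shoelace: 435.2447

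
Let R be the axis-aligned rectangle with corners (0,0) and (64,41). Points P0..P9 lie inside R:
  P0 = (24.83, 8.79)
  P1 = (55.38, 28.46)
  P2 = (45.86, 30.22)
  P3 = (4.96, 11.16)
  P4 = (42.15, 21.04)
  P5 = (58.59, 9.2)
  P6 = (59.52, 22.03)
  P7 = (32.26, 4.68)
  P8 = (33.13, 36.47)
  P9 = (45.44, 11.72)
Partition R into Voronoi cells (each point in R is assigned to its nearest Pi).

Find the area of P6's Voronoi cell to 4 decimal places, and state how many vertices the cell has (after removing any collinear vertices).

Area of P6's cell: 121.4934 (5 vertices)

1. box [0,64]×[0,41]: [(0, 0) (64, 0) (64, 41) (0, 41)]
2. ⊥bis P6·P0 via (42.175,15.41): [(48.0565, 0) (64, 0) (64, 41) (32.4082, 41)]  |A|=974.4749
3. ⊥bis P6·P1 via (57.45,25.245): [(42.175, 15.4101) (48.0565, 0) (64, 0) (64, 29.4623)]  |A|=444.3527
4. ⊥bis P6·P2 via (52.69,26.125): [(48.8378, 19.7) (43.7662, 11.241) (48.0565, 0) (64, 0) (64, 29.4623)]  |A|=427.0509
5. ⊥bis P6·P3 via (32.24,16.595): [(48.8378, 19.7) (43.7662, 11.241) (48.0565, 0) (64, 0) (64, 29.4623)]  |A|=427.0509
6. ⊥bis P6·P4 via (50.835,21.535): [(50.8652, 21.0053) (52.0624, 0) (64, 0) (64, 29.4623)]  |A|=318.8674
7. ⊥bis P6·P5 via (59.055,15.615): [(50.8652, 21.0053) (51.1397, 16.1888) (64, 15.2566) (64, 29.4623)]  |A|=124.138
8. ⊥bis P6·P7 via (45.89,13.355): [(50.8652, 21.0053) (51.1397, 16.1888) (64, 15.2566) (64, 29.4623)]  |A|=124.138
9. ⊥bis P6·P8 via (46.325,29.25): [(50.8652, 21.0053) (51.1397, 16.1888) (64, 15.2566) (64, 29.4623)]  |A|=124.138
10. ⊥bis P6·P9 via (52.48,16.875): [(50.8652, 21.0053) (50.9842, 18.9178) (53.0858, 16.0477) (64, 15.2566) (64, 29.4623)]  |A|=121.4934
11. canonical 5-gon: [(50.8652, 21.0053) (50.9842, 18.9178) (53.0858, 16.0477) (64, 15.2566) (64, 29.4623)]
12. shoelace: 121.4934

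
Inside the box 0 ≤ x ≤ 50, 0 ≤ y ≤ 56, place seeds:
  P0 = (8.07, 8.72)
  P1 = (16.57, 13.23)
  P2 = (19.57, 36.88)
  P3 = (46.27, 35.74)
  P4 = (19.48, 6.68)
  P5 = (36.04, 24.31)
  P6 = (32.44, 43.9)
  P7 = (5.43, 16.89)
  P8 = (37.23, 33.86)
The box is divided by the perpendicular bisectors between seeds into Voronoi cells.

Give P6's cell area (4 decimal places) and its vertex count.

1. box [0,50]×[0,56]: [(0, 0) (50, 0) (50, 56) (0, 56)]
2. ⊥bis P6·P0 via (20.255,26.31): [(0, 40.3411) (50, 5.705) (50, 56) (0, 56)]  |A|=1648.8486
3. ⊥bis P6·P1 via (24.505,28.565): [(0, 41.245) (50, 15.3728) (50, 56) (0, 56)]  |A|=1384.5567
4. ⊥bis P6·P2 via (26.005,40.39): [(35.5812, 22.8337) (50, 15.3728) (50, 56) (17.4905, 56)]  |A|=832.0093
5. ⊥bis P6·P3 via (39.355,39.82): [(32.5796, 28.3366) (48.9016, 56) (17.4905, 56)]  |A|=434.4684
6. ⊥bis P6·P4 via (25.96,25.29): [(32.5796, 28.3366) (48.9016, 56) (17.4905, 56)]  |A|=434.4684
7. ⊥bis P6·P5 via (34.24,34.105): [(29.8711, 33.3021) (36.195, 34.4643) (48.9016, 56) (17.4905, 56)]  |A|=417.1939
8. ⊥bis P6·P7 via (18.935,30.395): [(29.8711, 33.3021) (36.195, 34.4643) (48.9016, 56) (17.4905, 56)]  |A|=417.1939
9. ⊥bis P6·P8 via (34.835,38.88): [(28.4819, 35.849) (40.3539, 41.513) (48.9016, 56) (17.4905, 56)]  |A|=378.2703
10. canonical 4-gon: [(28.4819, 35.849) (40.3539, 41.513) (48.9016, 56) (17.4905, 56)]
11. shoelace: 378.2703

Area of P6's cell: 378.2703 (4 vertices)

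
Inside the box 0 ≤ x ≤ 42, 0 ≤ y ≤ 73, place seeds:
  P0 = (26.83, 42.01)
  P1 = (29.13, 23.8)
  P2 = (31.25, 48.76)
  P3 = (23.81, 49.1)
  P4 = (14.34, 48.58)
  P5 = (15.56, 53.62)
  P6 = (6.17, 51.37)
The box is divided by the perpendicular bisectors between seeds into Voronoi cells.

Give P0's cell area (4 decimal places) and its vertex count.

1. box [0,42]×[0,73]: [(0, 0) (42, 0) (42, 73) (0, 73)]
2. ⊥bis P0·P1 via (27.98,32.905): [(0, 29.371) (42, 34.6758) (42, 73) (0, 73)]  |A|=1721.0173
3. ⊥bis P0·P2 via (29.04,45.385): [(0, 64.4008) (0, 29.371) (42, 34.6758) (42, 36.8986)]  |A|=782.3052
4. ⊥bis P0·P3 via (25.32,45.555): [(27.4166, 46.448) (0, 34.7699) (0, 29.371) (42, 34.6758) (42, 36.8986)]  |A|=376.1159
5. ⊥bis P0·P4 via (20.585,45.295): [(27.4166, 46.448) (19.394, 43.0308) (13.0775, 31.0228) (42, 34.6758) (42, 36.8986)]  |A|=250.4619
6. ⊥bis P0·P5 via (21.195,47.815): [(27.4166, 46.448) (19.394, 43.0308) (13.0775, 31.0228) (42, 34.6758) (42, 36.8986)]  |A|=250.4619
7. ⊥bis P0·P6 via (16.5,46.69): [(27.4166, 46.448) (19.394, 43.0308) (13.0775, 31.0228) (42, 34.6758) (42, 36.8986)]  |A|=250.4619
8. canonical 5-gon: [(27.4166, 46.448) (19.394, 43.0308) (13.0775, 31.0228) (42, 34.6758) (42, 36.8986)]
9. shoelace: 250.4619

Area of P0's cell: 250.4619 (5 vertices)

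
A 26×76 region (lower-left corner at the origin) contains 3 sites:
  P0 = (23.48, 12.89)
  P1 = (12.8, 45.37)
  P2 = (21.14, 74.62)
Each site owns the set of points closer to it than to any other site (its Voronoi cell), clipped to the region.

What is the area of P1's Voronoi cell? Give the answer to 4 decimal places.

Area of P1's cell: 875.8641

1. box [0,26]×[0,76]: [(0, 0) (26, 0) (26, 76) (0, 76)]
2. ⊥bis P1·P0 via (18.14,29.13): [(0, 23.1652) (26, 31.7145) (26, 76) (0, 76)]  |A|=1262.5632
3. ⊥bis P1·P2 via (16.97,59.995): [(0, 64.8336) (0, 23.1652) (26, 31.7145) (26, 57.4203)]  |A|=875.8641
4. canonical 4-gon: [(0, 64.8336) (0, 23.1652) (26, 31.7145) (26, 57.4203)]
5. shoelace: 875.8641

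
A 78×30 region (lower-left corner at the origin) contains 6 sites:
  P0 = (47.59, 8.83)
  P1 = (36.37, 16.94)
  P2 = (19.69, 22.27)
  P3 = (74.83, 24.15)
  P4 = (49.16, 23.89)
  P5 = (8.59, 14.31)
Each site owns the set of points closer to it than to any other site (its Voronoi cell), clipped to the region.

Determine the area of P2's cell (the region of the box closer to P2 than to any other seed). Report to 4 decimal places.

Area of P2's cell: 316.3165

1. box [0,78]×[0,30]: [(0, 0) (78, 0) (78, 30) (0, 30)]
2. ⊥bis P2·P0 via (33.64,15.55): [(0, 0) (26.1492, 0) (40.6009, 30) (0, 30)]  |A|=1001.2516
3. ⊥bis P2·P1 via (28.03,19.605): [(0, 0) (21.7653, 0) (31.3517, 30) (0, 30)]  |A|=796.7549
4. ⊥bis P2·P3 via (47.26,23.21): [(0, 0) (21.7653, 0) (31.3517, 30) (0, 30)]  |A|=796.7549
5. ⊥bis P2·P4 via (34.425,23.08): [(0, 0) (21.7653, 0) (31.3517, 30) (0, 30)]  |A|=796.7549
6. ⊥bis P2·P5 via (14.14,18.29): [(23.4578, 5.2966) (31.3517, 30) (5.7426, 30)]  |A|=316.3165
7. canonical 3-gon: [(23.4578, 5.2966) (31.3517, 30) (5.7426, 30)]
8. shoelace: 316.3165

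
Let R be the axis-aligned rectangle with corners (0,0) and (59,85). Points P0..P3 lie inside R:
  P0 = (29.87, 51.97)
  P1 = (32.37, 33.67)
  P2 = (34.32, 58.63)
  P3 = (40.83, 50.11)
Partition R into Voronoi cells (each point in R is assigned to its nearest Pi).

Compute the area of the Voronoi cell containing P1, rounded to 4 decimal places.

1. box [0,59]×[0,85]: [(0, 0) (59, 0) (59, 85) (0, 85)]
2. ⊥bis P1·P0 via (31.12,42.82): [(0, 38.5686) (0, 0) (59, 0) (59, 46.6287)]  |A|=2513.3226
3. ⊥bis P1·P2 via (33.345,46.15): [(47.4368, 45.0491) (0, 38.5686) (0, 0) (59, 0) (59, 44.1457)]  |A|=2498.9667
4. ⊥bis P1·P3 via (36.6,41.89): [(34.0223, 43.2165) (0, 38.5686) (0, 0) (59, 0) (59, 30.363)]  |A|=2310.182
5. canonical 5-gon: [(34.0223, 43.2165) (0, 38.5686) (0, 0) (59, 0) (59, 30.363)]
6. shoelace: 2310.182

Area of P1's cell: 2310.1820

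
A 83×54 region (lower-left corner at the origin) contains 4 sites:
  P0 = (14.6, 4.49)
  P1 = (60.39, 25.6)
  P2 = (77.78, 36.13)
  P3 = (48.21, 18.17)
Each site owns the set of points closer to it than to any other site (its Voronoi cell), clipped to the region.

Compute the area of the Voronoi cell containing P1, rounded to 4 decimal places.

Area of P1's cell: 1074.4383

1. box [0,83]×[0,54]: [(0, 0) (83, 0) (83, 54) (0, 54)]
2. ⊥bis P1·P0 via (37.495,15.045): [(44.431, 0) (83, 0) (83, 54) (19.5361, 54)]  |A|=2754.8892
3. ⊥bis P1·P2 via (69.085,30.865): [(44.431, 0) (83, 0) (83, 7.8848) (55.0763, 54) (19.5361, 54)]  |A|=2111.0349
4. ⊥bis P1·P3 via (54.3,21.885): [(67.6502, 0) (83, 0) (83, 7.8848) (55.0763, 54) (34.7093, 54)]  |A|=1074.4383
5. canonical 5-gon: [(67.6502, 0) (83, 0) (83, 7.8848) (55.0763, 54) (34.7093, 54)]
6. shoelace: 1074.4383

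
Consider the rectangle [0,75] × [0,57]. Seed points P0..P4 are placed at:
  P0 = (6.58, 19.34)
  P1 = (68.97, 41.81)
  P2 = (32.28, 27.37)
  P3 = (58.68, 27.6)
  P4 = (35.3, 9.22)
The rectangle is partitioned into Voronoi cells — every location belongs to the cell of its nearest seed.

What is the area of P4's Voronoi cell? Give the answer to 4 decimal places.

1. box [0,75]×[0,57]: [(0, 0) (75, 0) (75, 57) (0, 57)]
2. ⊥bis P4·P0 via (20.94,14.28): [(15.9082, 0) (75, 0) (75, 57) (35.9931, 57)]  |A|=2795.8119
3. ⊥bis P4·P1 via (52.135,25.515): [(32.1678, 46.1439) (15.9082, 0) (75, 0) (75, 1.8923)]  |A|=1403.8881
4. ⊥bis P4·P2 via (33.79,18.295): [(55.6093, 21.9255) (21.6425, 16.2738) (15.9082, 0) (75, 0) (75, 1.8923)]  |A|=926.3354
5. ⊥bis P4·P3 via (46.99,18.41): [(45.543, 20.2506) (21.6425, 16.2738) (15.9082, 0) (61.4629, 0)]  |A|=644.3281
6. canonical 4-gon: [(45.543, 20.2506) (21.6425, 16.2738) (15.9082, 0) (61.4629, 0)]
7. shoelace: 644.3281

Area of P4's cell: 644.3281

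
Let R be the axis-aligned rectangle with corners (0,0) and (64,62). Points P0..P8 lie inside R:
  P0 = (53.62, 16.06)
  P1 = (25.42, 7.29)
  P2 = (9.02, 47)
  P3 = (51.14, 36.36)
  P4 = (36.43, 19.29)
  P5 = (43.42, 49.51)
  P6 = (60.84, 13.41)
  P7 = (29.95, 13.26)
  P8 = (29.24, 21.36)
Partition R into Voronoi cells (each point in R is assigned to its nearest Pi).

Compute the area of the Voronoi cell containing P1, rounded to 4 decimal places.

Area of P1's cell: 549.3548

1. box [0,64]×[0,62]: [(0, 0) (64, 0) (64, 62) (0, 62)]
2. ⊥bis P1·P0 via (39.52,11.675): [(0, 0) (43.1508, 0) (23.8693, 62) (0, 62)]  |A|=2077.6238
3. ⊥bis P1·P2 via (17.22,27.145): [(0, 20.0332) (0, 0) (43.1508, 0) (32.7184, 33.5457)]  |A|=1051.4906
4. ⊥bis P1·P3 via (38.28,21.825): [(27.4785, 31.3817) (0, 20.0332) (0, 0) (43.1508, 0) (35.6359, 24.1644)]  |A|=1023.7556
5. ⊥bis P1·P4 via (30.925,13.29): [(16.2575, 26.7475) (0, 20.0332) (0, 0) (43.1508, 0) (42.2488, 2.9004)]  |A|=766.8701
6. ⊥bis P1·P5 via (34.42,28.4): [(16.2575, 26.7475) (0, 20.0332) (0, 0) (43.1508, 0) (42.2488, 2.9004)]  |A|=766.8701
7. ⊥bis P1·P6 via (43.13,10.35): [(16.2575, 26.7475) (0, 20.0332) (0, 0) (43.1508, 0) (42.2488, 2.9004)]  |A|=766.8701
8. ⊥bis P1·P7 via (27.685,10.275): [(9.5998, 23.9979) (0, 20.0332) (0, 0) (41.2262, 0)]  |A|=590.8296
9. ⊥bis P1·P8 via (27.33,14.325): [(19.5716, 16.4314) (2.5009, 21.0661) (0, 20.0332) (0, 0) (41.2262, 0)]  |A|=549.3548
10. canonical 5-gon: [(19.5716, 16.4314) (2.5009, 21.0661) (0, 20.0332) (0, 0) (41.2262, 0)]
11. shoelace: 549.3548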